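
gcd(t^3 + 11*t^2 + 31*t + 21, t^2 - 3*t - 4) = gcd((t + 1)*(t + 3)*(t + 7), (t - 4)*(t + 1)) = t + 1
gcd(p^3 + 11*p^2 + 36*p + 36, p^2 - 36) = p + 6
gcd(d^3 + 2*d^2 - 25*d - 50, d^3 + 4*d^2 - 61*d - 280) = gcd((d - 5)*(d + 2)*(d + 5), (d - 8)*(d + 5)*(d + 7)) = d + 5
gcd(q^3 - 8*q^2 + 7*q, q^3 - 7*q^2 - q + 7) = q^2 - 8*q + 7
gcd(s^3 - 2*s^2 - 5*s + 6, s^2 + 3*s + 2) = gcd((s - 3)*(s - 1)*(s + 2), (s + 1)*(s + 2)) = s + 2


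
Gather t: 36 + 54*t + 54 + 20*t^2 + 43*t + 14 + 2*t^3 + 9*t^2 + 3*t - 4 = 2*t^3 + 29*t^2 + 100*t + 100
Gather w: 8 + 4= 12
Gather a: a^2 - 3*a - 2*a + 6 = a^2 - 5*a + 6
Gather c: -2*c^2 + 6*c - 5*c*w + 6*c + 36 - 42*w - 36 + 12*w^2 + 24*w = -2*c^2 + c*(12 - 5*w) + 12*w^2 - 18*w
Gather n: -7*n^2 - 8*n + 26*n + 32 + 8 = -7*n^2 + 18*n + 40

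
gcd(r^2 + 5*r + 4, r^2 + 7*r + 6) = r + 1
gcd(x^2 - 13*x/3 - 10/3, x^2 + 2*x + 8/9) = x + 2/3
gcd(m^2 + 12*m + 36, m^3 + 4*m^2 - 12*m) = m + 6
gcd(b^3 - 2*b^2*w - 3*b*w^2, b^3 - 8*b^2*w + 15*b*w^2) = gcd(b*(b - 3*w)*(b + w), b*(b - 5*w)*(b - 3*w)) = -b^2 + 3*b*w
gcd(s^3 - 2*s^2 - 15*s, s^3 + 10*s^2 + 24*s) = s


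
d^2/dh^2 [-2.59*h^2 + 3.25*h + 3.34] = -5.18000000000000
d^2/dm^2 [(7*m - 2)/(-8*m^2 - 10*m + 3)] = 4*(-2*(7*m - 2)*(8*m + 5)^2 + 3*(28*m + 9)*(8*m^2 + 10*m - 3))/(8*m^2 + 10*m - 3)^3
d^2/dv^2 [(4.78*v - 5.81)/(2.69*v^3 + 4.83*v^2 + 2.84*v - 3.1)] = (207.531348*v^5 - 131.870256*v^4 - 1057.811684*v^3 - 601.23687*v^2 - 339.453492*v - 183.542292)/(19.465109*v^9 + 104.851089*v^8 + 249.915795*v^7 + 266.778465*v^6 + 22.1874*v^5 - 242.184786*v^4 - 154.680916*v^3 + 64.23882*v^2 + 81.8772*v - 29.791)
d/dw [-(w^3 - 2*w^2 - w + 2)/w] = -2*w + 2 + 2/w^2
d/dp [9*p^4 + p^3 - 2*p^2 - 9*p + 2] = 36*p^3 + 3*p^2 - 4*p - 9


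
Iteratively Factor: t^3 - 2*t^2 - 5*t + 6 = (t - 1)*(t^2 - t - 6) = (t - 1)*(t + 2)*(t - 3)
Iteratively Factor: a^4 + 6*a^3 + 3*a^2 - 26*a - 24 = (a + 3)*(a^3 + 3*a^2 - 6*a - 8) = (a + 3)*(a + 4)*(a^2 - a - 2) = (a - 2)*(a + 3)*(a + 4)*(a + 1)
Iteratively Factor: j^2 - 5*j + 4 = (j - 4)*(j - 1)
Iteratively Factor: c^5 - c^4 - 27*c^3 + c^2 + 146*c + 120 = (c + 1)*(c^4 - 2*c^3 - 25*c^2 + 26*c + 120) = (c - 5)*(c + 1)*(c^3 + 3*c^2 - 10*c - 24) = (c - 5)*(c - 3)*(c + 1)*(c^2 + 6*c + 8) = (c - 5)*(c - 3)*(c + 1)*(c + 4)*(c + 2)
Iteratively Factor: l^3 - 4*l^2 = (l)*(l^2 - 4*l) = l^2*(l - 4)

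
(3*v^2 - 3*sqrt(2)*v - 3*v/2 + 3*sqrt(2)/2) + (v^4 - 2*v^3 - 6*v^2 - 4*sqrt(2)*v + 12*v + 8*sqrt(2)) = v^4 - 2*v^3 - 3*v^2 - 7*sqrt(2)*v + 21*v/2 + 19*sqrt(2)/2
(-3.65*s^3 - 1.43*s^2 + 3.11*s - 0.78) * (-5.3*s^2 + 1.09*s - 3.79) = 19.345*s^5 + 3.6005*s^4 - 4.2082*s^3 + 12.9436*s^2 - 12.6371*s + 2.9562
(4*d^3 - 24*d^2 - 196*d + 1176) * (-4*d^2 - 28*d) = -16*d^5 - 16*d^4 + 1456*d^3 + 784*d^2 - 32928*d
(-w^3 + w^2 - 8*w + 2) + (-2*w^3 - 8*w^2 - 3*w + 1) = -3*w^3 - 7*w^2 - 11*w + 3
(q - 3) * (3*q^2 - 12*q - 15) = 3*q^3 - 21*q^2 + 21*q + 45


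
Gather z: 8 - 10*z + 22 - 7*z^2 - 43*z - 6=-7*z^2 - 53*z + 24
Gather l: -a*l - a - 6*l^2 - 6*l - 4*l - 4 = -a - 6*l^2 + l*(-a - 10) - 4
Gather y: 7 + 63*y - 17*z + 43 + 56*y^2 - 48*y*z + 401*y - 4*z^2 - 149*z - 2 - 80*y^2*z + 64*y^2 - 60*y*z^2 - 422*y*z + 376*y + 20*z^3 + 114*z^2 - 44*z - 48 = y^2*(120 - 80*z) + y*(-60*z^2 - 470*z + 840) + 20*z^3 + 110*z^2 - 210*z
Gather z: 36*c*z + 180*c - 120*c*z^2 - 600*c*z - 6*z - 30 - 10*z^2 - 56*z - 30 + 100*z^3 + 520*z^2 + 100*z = 180*c + 100*z^3 + z^2*(510 - 120*c) + z*(38 - 564*c) - 60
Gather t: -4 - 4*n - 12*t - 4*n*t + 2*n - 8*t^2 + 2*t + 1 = -2*n - 8*t^2 + t*(-4*n - 10) - 3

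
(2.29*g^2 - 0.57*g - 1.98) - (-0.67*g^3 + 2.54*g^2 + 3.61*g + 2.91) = 0.67*g^3 - 0.25*g^2 - 4.18*g - 4.89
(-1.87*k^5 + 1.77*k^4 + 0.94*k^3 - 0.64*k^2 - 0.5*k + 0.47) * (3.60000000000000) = -6.732*k^5 + 6.372*k^4 + 3.384*k^3 - 2.304*k^2 - 1.8*k + 1.692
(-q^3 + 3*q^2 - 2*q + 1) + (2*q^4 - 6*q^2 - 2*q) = 2*q^4 - q^3 - 3*q^2 - 4*q + 1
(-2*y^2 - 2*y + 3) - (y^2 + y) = -3*y^2 - 3*y + 3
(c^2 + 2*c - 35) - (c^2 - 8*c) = 10*c - 35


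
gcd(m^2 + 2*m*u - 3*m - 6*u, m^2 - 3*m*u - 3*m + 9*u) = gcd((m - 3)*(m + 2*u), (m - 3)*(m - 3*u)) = m - 3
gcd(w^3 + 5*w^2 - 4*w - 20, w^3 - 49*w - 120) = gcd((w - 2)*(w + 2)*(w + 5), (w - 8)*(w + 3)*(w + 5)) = w + 5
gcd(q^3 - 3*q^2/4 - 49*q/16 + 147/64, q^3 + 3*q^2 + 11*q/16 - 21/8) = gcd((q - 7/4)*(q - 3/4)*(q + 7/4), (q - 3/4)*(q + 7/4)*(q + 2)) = q^2 + q - 21/16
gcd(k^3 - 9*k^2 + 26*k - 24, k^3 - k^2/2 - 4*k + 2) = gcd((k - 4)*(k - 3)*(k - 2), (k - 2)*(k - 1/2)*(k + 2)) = k - 2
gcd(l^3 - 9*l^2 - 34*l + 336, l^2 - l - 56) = l - 8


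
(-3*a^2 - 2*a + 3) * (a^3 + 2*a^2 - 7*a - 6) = -3*a^5 - 8*a^4 + 20*a^3 + 38*a^2 - 9*a - 18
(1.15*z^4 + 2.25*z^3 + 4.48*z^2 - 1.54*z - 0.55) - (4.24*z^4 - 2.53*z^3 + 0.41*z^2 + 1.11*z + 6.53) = -3.09*z^4 + 4.78*z^3 + 4.07*z^2 - 2.65*z - 7.08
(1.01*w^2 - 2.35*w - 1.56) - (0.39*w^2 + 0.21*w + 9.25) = 0.62*w^2 - 2.56*w - 10.81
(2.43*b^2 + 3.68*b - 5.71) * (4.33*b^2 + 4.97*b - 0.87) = 10.5219*b^4 + 28.0115*b^3 - 8.5488*b^2 - 31.5803*b + 4.9677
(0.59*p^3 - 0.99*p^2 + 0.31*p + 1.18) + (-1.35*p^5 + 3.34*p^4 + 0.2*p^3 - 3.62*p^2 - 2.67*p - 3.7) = -1.35*p^5 + 3.34*p^4 + 0.79*p^3 - 4.61*p^2 - 2.36*p - 2.52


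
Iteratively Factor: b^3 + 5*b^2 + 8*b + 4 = (b + 1)*(b^2 + 4*b + 4) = (b + 1)*(b + 2)*(b + 2)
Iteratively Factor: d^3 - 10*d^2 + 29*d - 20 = (d - 5)*(d^2 - 5*d + 4) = (d - 5)*(d - 1)*(d - 4)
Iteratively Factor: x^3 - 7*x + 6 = (x - 2)*(x^2 + 2*x - 3) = (x - 2)*(x - 1)*(x + 3)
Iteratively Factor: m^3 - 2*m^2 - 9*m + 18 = (m + 3)*(m^2 - 5*m + 6) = (m - 3)*(m + 3)*(m - 2)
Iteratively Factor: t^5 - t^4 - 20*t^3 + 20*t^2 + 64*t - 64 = (t - 2)*(t^4 + t^3 - 18*t^2 - 16*t + 32) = (t - 4)*(t - 2)*(t^3 + 5*t^2 + 2*t - 8) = (t - 4)*(t - 2)*(t + 2)*(t^2 + 3*t - 4) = (t - 4)*(t - 2)*(t + 2)*(t + 4)*(t - 1)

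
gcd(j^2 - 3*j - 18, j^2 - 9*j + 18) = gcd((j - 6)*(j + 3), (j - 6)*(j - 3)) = j - 6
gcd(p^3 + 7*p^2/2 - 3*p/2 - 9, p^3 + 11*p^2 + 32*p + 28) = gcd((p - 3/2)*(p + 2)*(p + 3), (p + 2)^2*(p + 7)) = p + 2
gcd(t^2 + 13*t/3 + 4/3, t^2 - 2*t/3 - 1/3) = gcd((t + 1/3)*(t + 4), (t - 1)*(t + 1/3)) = t + 1/3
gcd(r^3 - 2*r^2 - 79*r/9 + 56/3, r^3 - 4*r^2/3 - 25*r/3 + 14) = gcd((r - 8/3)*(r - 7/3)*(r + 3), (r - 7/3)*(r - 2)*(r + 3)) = r^2 + 2*r/3 - 7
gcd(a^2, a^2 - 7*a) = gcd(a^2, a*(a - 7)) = a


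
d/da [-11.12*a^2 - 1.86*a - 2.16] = -22.24*a - 1.86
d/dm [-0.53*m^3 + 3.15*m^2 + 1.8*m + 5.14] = -1.59*m^2 + 6.3*m + 1.8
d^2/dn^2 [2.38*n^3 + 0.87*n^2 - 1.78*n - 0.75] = 14.28*n + 1.74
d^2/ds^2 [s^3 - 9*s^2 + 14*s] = 6*s - 18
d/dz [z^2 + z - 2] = 2*z + 1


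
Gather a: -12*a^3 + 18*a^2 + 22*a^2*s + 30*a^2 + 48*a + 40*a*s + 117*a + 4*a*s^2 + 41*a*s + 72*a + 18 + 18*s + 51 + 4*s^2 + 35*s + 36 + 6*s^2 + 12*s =-12*a^3 + a^2*(22*s + 48) + a*(4*s^2 + 81*s + 237) + 10*s^2 + 65*s + 105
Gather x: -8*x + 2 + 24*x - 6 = 16*x - 4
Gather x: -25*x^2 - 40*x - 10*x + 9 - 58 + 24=-25*x^2 - 50*x - 25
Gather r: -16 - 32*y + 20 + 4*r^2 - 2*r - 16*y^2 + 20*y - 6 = 4*r^2 - 2*r - 16*y^2 - 12*y - 2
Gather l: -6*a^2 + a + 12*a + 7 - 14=-6*a^2 + 13*a - 7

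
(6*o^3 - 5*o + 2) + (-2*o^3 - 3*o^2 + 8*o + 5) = 4*o^3 - 3*o^2 + 3*o + 7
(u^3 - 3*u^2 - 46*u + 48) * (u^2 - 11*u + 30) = u^5 - 14*u^4 + 17*u^3 + 464*u^2 - 1908*u + 1440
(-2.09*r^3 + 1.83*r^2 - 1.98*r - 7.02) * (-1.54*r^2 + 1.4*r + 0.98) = 3.2186*r^5 - 5.7442*r^4 + 3.563*r^3 + 9.8322*r^2 - 11.7684*r - 6.8796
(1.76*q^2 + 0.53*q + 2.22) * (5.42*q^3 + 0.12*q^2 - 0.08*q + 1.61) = 9.5392*q^5 + 3.0838*q^4 + 11.9552*q^3 + 3.0576*q^2 + 0.6757*q + 3.5742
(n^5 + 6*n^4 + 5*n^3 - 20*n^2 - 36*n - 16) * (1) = n^5 + 6*n^4 + 5*n^3 - 20*n^2 - 36*n - 16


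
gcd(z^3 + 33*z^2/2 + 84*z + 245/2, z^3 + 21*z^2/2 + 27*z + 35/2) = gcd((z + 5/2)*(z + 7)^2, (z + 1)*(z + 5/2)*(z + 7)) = z^2 + 19*z/2 + 35/2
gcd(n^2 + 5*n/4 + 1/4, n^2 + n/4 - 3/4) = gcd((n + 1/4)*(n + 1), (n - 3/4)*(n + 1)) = n + 1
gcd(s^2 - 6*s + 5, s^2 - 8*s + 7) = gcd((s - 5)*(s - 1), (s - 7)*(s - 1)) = s - 1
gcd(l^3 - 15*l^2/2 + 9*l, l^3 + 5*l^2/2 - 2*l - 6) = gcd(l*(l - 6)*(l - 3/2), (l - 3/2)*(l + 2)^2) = l - 3/2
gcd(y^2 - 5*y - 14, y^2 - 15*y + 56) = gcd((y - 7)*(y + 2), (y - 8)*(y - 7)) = y - 7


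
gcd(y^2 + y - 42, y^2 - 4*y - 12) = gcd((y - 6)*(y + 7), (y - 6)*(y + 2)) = y - 6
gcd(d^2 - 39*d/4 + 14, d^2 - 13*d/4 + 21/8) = d - 7/4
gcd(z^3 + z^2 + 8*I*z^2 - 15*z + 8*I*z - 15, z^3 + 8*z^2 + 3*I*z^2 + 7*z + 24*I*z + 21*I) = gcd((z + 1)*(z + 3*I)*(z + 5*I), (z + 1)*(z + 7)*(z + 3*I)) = z^2 + z*(1 + 3*I) + 3*I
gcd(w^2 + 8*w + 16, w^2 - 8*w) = 1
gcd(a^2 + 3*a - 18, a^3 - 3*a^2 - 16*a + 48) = a - 3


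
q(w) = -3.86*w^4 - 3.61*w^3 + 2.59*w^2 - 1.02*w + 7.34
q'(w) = -15.44*w^3 - 10.83*w^2 + 5.18*w - 1.02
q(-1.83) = -3.29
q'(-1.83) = 47.86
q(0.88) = 3.67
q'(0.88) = -15.37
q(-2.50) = -68.30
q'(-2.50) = 159.59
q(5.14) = -3113.96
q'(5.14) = -2357.22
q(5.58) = -4287.09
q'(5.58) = -2991.89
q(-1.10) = 10.75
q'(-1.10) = 0.73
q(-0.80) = 10.08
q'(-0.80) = -4.19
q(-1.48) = 7.71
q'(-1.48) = 17.64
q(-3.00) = -181.48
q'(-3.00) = 302.85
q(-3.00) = -181.48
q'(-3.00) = 302.85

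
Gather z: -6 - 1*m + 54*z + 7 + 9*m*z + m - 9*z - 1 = z*(9*m + 45)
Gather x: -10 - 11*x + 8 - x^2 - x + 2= -x^2 - 12*x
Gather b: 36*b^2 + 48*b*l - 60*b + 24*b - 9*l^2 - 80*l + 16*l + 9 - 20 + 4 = 36*b^2 + b*(48*l - 36) - 9*l^2 - 64*l - 7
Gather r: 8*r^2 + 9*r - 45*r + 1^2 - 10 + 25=8*r^2 - 36*r + 16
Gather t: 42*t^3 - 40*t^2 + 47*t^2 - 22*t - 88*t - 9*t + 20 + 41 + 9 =42*t^3 + 7*t^2 - 119*t + 70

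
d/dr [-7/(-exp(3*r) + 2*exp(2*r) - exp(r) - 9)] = (-21*exp(2*r) + 28*exp(r) - 7)*exp(r)/(exp(3*r) - 2*exp(2*r) + exp(r) + 9)^2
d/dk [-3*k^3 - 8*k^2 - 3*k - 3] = -9*k^2 - 16*k - 3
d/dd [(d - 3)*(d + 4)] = 2*d + 1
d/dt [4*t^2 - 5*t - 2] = 8*t - 5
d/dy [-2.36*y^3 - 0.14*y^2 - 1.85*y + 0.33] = -7.08*y^2 - 0.28*y - 1.85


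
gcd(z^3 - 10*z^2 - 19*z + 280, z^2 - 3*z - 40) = z^2 - 3*z - 40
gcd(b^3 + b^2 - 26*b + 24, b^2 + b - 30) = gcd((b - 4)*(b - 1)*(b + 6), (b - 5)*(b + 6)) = b + 6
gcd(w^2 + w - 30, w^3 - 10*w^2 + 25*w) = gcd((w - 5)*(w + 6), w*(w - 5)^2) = w - 5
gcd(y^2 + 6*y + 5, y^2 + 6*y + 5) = y^2 + 6*y + 5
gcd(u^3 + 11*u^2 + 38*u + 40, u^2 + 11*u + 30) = u + 5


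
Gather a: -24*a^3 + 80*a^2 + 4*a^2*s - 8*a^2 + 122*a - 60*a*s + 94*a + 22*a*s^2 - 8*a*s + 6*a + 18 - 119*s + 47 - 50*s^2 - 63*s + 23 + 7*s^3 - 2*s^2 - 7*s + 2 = -24*a^3 + a^2*(4*s + 72) + a*(22*s^2 - 68*s + 222) + 7*s^3 - 52*s^2 - 189*s + 90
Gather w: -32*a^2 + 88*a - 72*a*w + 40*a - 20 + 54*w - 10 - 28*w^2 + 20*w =-32*a^2 + 128*a - 28*w^2 + w*(74 - 72*a) - 30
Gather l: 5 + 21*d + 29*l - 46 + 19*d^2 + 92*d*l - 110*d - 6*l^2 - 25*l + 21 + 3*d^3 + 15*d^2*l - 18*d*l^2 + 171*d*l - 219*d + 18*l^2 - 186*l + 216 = 3*d^3 + 19*d^2 - 308*d + l^2*(12 - 18*d) + l*(15*d^2 + 263*d - 182) + 196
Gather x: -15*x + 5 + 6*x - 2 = 3 - 9*x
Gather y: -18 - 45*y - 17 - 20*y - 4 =-65*y - 39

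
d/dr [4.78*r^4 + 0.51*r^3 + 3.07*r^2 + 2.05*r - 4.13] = 19.12*r^3 + 1.53*r^2 + 6.14*r + 2.05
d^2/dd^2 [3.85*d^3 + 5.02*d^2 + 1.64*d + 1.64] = 23.1*d + 10.04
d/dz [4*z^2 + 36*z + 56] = 8*z + 36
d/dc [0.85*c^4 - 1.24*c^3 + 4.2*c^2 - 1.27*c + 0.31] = 3.4*c^3 - 3.72*c^2 + 8.4*c - 1.27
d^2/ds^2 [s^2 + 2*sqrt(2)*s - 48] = 2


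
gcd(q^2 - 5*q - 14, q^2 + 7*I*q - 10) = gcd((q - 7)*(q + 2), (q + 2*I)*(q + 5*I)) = 1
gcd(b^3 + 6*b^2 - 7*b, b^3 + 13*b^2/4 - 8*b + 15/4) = b - 1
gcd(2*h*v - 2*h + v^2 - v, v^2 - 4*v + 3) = v - 1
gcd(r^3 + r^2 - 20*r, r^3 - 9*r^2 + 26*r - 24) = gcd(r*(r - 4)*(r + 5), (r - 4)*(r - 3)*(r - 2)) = r - 4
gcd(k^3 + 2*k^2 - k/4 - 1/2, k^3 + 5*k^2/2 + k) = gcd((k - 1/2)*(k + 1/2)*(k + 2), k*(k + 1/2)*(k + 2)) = k^2 + 5*k/2 + 1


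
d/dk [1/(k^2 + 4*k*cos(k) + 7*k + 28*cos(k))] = (4*k*sin(k) - 2*k + 28*sin(k) - 4*cos(k) - 7)/((k + 7)^2*(k + 4*cos(k))^2)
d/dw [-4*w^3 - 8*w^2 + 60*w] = -12*w^2 - 16*w + 60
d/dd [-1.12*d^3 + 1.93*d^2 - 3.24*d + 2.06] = -3.36*d^2 + 3.86*d - 3.24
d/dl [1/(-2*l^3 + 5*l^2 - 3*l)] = (6*l^2 - 10*l + 3)/(l^2*(2*l^2 - 5*l + 3)^2)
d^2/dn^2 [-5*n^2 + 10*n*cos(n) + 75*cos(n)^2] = -10*n*cos(n) + 300*sin(n)^2 - 20*sin(n) - 160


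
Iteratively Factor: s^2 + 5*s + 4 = (s + 4)*(s + 1)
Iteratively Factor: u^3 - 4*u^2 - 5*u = (u - 5)*(u^2 + u) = (u - 5)*(u + 1)*(u)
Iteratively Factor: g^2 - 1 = (g + 1)*(g - 1)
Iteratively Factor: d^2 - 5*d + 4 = (d - 1)*(d - 4)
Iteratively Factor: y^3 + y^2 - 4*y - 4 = (y + 1)*(y^2 - 4) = (y + 1)*(y + 2)*(y - 2)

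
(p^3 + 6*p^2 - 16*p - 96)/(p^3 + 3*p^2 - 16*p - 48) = (p + 6)/(p + 3)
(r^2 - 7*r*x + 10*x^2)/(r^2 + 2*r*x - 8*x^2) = (r - 5*x)/(r + 4*x)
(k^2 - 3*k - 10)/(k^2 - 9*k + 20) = (k + 2)/(k - 4)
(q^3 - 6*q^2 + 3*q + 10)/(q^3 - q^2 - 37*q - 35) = (q^2 - 7*q + 10)/(q^2 - 2*q - 35)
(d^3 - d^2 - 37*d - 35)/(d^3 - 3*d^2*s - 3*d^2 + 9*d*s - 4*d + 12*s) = (-d^2 + 2*d + 35)/(-d^2 + 3*d*s + 4*d - 12*s)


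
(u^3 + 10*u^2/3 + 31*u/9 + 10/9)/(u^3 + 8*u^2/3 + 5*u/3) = (u + 2/3)/u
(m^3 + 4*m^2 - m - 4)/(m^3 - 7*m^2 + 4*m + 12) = (m^2 + 3*m - 4)/(m^2 - 8*m + 12)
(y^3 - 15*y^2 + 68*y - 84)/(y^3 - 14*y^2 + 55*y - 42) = (y - 2)/(y - 1)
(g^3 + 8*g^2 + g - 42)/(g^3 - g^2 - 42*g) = (-g^3 - 8*g^2 - g + 42)/(g*(-g^2 + g + 42))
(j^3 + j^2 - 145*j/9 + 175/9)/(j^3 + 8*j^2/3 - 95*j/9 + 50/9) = (3*j - 7)/(3*j - 2)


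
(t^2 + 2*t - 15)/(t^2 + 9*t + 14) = (t^2 + 2*t - 15)/(t^2 + 9*t + 14)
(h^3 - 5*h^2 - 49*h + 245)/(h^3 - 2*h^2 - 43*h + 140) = (h - 7)/(h - 4)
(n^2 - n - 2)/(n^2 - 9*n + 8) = (n^2 - n - 2)/(n^2 - 9*n + 8)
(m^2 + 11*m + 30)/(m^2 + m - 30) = (m + 5)/(m - 5)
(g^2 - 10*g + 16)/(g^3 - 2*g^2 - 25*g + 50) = (g - 8)/(g^2 - 25)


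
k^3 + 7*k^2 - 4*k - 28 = (k - 2)*(k + 2)*(k + 7)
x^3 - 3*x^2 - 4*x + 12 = (x - 3)*(x - 2)*(x + 2)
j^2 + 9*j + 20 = (j + 4)*(j + 5)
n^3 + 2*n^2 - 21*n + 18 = (n - 3)*(n - 1)*(n + 6)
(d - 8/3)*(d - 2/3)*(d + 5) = d^3 + 5*d^2/3 - 134*d/9 + 80/9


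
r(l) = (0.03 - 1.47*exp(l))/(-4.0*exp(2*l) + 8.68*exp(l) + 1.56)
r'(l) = (0.03 - 1.47*exp(l))*(8.0*exp(2*l) - 8.68*exp(l))/(-4.0*exp(2*l) + 8.68*exp(l) + 1.56)^2 - 1.47*exp(l)/(-4.0*exp(2*l) + 8.68*exp(l) + 1.56)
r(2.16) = 0.06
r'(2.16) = -0.08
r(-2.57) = -0.04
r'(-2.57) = -0.04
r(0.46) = -0.44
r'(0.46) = -0.96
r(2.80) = 0.03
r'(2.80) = -0.03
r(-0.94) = -0.13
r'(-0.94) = -0.07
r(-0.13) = -0.21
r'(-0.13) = -0.16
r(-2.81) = -0.03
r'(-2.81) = -0.04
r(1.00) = 0.90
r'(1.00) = -6.36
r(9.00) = 0.00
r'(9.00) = 0.00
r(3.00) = 0.02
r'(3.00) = -0.02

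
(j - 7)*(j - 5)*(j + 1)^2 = j^4 - 10*j^3 + 12*j^2 + 58*j + 35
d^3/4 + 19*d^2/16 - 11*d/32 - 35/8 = (d/4 + 1)*(d - 7/4)*(d + 5/2)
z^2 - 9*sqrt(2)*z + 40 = (z - 5*sqrt(2))*(z - 4*sqrt(2))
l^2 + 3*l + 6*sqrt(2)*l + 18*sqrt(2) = (l + 3)*(l + 6*sqrt(2))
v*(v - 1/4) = v^2 - v/4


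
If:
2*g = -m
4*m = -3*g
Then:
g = 0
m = 0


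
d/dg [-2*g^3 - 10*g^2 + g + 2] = -6*g^2 - 20*g + 1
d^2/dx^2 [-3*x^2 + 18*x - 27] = -6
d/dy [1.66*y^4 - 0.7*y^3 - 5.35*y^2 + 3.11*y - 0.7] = 6.64*y^3 - 2.1*y^2 - 10.7*y + 3.11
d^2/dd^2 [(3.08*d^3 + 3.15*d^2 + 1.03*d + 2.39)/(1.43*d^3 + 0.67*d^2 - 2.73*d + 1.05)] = (6.98097400000006*d^6 + 84.781554*d^5 + 82.85706*d^4 + 32.487996*d^3 - 134.37231*d^2 - 31.734234*d + 45.112872)/(2.924207*d^9 + 4.110249*d^8 - 14.82195*d^7 - 8.95148*d^6 + 34.33248*d^5 - 8.200206*d^4 - 27.140022*d^3 + 25.69266*d^2 - 9.029475*d + 1.157625)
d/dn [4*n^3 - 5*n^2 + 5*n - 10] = 12*n^2 - 10*n + 5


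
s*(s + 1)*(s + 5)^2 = s^4 + 11*s^3 + 35*s^2 + 25*s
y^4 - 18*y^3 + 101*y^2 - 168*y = y*(y - 8)*(y - 7)*(y - 3)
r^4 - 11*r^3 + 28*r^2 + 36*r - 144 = (r - 6)*(r - 4)*(r - 3)*(r + 2)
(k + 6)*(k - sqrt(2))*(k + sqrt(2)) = k^3 + 6*k^2 - 2*k - 12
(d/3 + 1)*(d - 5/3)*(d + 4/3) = d^3/3 + 8*d^2/9 - 29*d/27 - 20/9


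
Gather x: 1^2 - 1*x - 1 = -x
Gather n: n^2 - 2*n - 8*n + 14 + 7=n^2 - 10*n + 21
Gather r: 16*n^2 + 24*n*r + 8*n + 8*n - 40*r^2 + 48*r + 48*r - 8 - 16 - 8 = 16*n^2 + 16*n - 40*r^2 + r*(24*n + 96) - 32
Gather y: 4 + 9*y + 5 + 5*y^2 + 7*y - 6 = 5*y^2 + 16*y + 3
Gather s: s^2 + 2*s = s^2 + 2*s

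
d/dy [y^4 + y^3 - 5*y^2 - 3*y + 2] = 4*y^3 + 3*y^2 - 10*y - 3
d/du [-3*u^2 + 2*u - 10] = 2 - 6*u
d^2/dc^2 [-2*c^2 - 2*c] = -4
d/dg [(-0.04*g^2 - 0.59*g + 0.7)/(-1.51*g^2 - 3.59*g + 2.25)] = (-0.7473*g^2 + 1.934*g + 1.1855)/(2.2801*g^4 + 10.8418*g^3 + 6.0931*g^2 - 16.155*g + 5.0625)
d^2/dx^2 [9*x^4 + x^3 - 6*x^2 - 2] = 108*x^2 + 6*x - 12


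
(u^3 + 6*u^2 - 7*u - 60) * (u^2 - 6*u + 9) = u^5 - 34*u^3 + 36*u^2 + 297*u - 540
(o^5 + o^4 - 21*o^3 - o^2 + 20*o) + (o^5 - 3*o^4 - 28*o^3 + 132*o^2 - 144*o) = 2*o^5 - 2*o^4 - 49*o^3 + 131*o^2 - 124*o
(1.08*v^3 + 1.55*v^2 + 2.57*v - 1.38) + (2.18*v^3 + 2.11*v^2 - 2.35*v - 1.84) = 3.26*v^3 + 3.66*v^2 + 0.22*v - 3.22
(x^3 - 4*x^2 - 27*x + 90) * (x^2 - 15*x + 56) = x^5 - 19*x^4 + 89*x^3 + 271*x^2 - 2862*x + 5040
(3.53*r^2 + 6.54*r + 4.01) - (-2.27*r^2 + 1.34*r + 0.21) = 5.8*r^2 + 5.2*r + 3.8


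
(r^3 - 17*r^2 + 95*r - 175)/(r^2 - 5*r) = r - 12 + 35/r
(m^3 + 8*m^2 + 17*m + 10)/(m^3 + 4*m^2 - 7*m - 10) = (m + 2)/(m - 2)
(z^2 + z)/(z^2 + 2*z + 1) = z/(z + 1)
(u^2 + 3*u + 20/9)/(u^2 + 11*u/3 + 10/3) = (u + 4/3)/(u + 2)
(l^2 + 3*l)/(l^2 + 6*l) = (l + 3)/(l + 6)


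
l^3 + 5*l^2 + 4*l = l*(l + 1)*(l + 4)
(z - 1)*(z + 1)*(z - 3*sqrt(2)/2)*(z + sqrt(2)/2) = z^4 - sqrt(2)*z^3 - 5*z^2/2 + sqrt(2)*z + 3/2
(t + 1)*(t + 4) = t^2 + 5*t + 4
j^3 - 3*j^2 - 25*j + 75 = (j - 5)*(j - 3)*(j + 5)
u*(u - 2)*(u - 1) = u^3 - 3*u^2 + 2*u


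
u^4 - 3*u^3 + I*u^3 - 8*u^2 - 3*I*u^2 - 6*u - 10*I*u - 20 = (u - 5)*(u + 2)*(u - I)*(u + 2*I)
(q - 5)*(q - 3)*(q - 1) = q^3 - 9*q^2 + 23*q - 15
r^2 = r^2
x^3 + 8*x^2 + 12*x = x*(x + 2)*(x + 6)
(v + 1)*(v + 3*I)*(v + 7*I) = v^3 + v^2 + 10*I*v^2 - 21*v + 10*I*v - 21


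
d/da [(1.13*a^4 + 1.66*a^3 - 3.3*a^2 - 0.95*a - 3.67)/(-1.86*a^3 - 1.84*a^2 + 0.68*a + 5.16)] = (-2.1018*a^6 - 4.1584*a^5 - 6.8872*a^4 + 22.0468*a^3 + 1.2262*a^2 - 47.5616*a - 2.4064)/(3.4596*a^6 + 6.8448*a^5 + 0.856*a^4 - 21.6976*a^3 - 18.5264*a^2 + 7.0176*a + 26.6256)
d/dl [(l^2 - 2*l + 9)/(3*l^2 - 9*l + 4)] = (-3*l^2 - 46*l + 73)/(9*l^4 - 54*l^3 + 105*l^2 - 72*l + 16)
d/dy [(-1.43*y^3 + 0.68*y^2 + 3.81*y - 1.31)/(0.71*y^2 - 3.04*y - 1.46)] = (-1.0153*y^4 + 8.6944*y^3 + 1.4911*y^2 - 0.125399999999999*y - 9.545)/(0.5041*y^4 - 4.3168*y^3 + 7.1684*y^2 + 8.8768*y + 2.1316)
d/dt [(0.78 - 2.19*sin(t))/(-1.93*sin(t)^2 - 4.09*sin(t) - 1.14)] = (-4.2267*sin(t)^2 + 3.0108*sin(t) + 5.6868)*cos(t)/(3.7249*sin(t)^4 + 15.7874*sin(t)^3 + 21.1285*sin(t)^2 + 9.3252*sin(t) + 1.2996)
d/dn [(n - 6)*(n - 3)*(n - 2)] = 3*n^2 - 22*n + 36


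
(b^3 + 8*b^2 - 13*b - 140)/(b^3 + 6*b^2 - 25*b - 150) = (b^2 + 3*b - 28)/(b^2 + b - 30)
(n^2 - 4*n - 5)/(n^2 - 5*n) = (n + 1)/n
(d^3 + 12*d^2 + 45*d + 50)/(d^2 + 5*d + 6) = (d^2 + 10*d + 25)/(d + 3)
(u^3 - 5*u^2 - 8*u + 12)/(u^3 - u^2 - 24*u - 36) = (u - 1)/(u + 3)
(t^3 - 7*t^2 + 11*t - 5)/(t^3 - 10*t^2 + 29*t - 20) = (t - 1)/(t - 4)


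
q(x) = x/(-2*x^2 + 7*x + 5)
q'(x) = x*(4*x - 7)/(-2*x^2 + 7*x + 5)^2 + 1/(-2*x^2 + 7*x + 5) = (2*x^2 + 5)/(4*x^4 - 28*x^3 + 29*x^2 + 70*x + 25)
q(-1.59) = 0.14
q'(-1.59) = 0.08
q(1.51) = 0.14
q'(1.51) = 0.08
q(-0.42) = -0.25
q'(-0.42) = 1.84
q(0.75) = 0.08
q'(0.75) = 0.07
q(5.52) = -0.32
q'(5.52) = 0.22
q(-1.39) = 0.16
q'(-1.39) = 0.12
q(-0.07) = -0.02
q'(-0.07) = 0.25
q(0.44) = 0.06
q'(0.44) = 0.09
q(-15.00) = 0.03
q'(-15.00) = 0.00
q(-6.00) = 0.06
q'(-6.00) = 0.01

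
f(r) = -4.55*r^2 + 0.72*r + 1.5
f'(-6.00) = 55.32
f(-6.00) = -166.62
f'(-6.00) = 55.32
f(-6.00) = -166.62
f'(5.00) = -44.78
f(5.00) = -108.65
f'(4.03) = -35.95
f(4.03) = -69.49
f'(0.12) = -0.37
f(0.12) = 1.52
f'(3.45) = -30.68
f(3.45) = -50.17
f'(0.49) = -3.74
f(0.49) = 0.76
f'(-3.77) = 35.03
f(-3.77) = -65.88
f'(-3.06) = 28.57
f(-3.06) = -43.31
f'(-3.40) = 31.66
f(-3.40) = -53.55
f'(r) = 0.72 - 9.1*r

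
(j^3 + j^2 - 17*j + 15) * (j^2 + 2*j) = j^5 + 3*j^4 - 15*j^3 - 19*j^2 + 30*j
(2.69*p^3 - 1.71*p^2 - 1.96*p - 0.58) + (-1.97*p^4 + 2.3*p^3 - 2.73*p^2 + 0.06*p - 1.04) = -1.97*p^4 + 4.99*p^3 - 4.44*p^2 - 1.9*p - 1.62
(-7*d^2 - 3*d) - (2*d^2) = -9*d^2 - 3*d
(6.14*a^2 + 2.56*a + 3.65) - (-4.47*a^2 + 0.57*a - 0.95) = 10.61*a^2 + 1.99*a + 4.6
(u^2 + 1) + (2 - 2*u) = u^2 - 2*u + 3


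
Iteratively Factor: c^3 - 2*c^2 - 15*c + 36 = (c - 3)*(c^2 + c - 12) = (c - 3)^2*(c + 4)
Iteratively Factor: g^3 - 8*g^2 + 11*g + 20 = (g - 4)*(g^2 - 4*g - 5) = (g - 5)*(g - 4)*(g + 1)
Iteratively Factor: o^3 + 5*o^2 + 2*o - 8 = (o - 1)*(o^2 + 6*o + 8) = (o - 1)*(o + 4)*(o + 2)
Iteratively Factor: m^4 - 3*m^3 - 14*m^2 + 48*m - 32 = (m + 4)*(m^3 - 7*m^2 + 14*m - 8) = (m - 4)*(m + 4)*(m^2 - 3*m + 2) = (m - 4)*(m - 2)*(m + 4)*(m - 1)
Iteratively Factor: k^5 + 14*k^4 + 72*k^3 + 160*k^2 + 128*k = (k + 4)*(k^4 + 10*k^3 + 32*k^2 + 32*k) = (k + 4)^2*(k^3 + 6*k^2 + 8*k) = (k + 2)*(k + 4)^2*(k^2 + 4*k) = k*(k + 2)*(k + 4)^2*(k + 4)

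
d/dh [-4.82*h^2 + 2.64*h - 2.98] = 2.64 - 9.64*h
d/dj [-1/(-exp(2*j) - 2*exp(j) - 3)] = -2*(exp(j) + 1)*exp(j)/(exp(2*j) + 2*exp(j) + 3)^2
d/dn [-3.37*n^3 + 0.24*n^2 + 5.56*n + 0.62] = -10.11*n^2 + 0.48*n + 5.56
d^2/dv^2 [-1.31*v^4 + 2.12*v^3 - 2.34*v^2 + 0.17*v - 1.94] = -15.72*v^2 + 12.72*v - 4.68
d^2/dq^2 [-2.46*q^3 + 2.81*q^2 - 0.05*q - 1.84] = 5.62 - 14.76*q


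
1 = 1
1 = 1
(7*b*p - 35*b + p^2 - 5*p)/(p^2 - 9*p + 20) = (7*b + p)/(p - 4)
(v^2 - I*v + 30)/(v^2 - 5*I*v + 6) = (v + 5*I)/(v + I)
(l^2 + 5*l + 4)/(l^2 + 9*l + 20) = (l + 1)/(l + 5)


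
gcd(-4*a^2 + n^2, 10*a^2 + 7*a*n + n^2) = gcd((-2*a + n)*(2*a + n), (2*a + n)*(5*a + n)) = 2*a + n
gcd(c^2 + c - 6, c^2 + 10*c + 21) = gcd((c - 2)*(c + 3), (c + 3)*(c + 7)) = c + 3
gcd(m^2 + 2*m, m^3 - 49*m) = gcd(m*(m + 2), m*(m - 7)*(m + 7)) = m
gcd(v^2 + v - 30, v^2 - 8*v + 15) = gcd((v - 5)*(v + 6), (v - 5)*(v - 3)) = v - 5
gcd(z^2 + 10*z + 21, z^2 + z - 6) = z + 3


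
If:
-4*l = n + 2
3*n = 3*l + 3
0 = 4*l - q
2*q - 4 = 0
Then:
No Solution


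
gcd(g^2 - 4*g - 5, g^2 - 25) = g - 5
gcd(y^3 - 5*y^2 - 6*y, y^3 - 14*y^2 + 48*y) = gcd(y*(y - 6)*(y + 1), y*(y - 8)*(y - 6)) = y^2 - 6*y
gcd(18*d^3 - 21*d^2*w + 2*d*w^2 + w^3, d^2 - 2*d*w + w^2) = -d + w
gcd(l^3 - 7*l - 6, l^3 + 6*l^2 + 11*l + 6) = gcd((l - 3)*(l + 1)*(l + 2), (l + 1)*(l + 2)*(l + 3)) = l^2 + 3*l + 2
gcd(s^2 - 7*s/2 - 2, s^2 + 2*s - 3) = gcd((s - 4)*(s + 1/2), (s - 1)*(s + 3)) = 1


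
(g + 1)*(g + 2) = g^2 + 3*g + 2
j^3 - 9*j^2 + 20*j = j*(j - 5)*(j - 4)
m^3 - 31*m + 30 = (m - 5)*(m - 1)*(m + 6)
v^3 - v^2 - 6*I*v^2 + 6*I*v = v*(v - 1)*(v - 6*I)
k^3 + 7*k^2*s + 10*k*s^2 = k*(k + 2*s)*(k + 5*s)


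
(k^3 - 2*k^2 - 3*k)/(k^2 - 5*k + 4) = k*(k^2 - 2*k - 3)/(k^2 - 5*k + 4)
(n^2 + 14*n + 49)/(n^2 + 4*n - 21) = (n + 7)/(n - 3)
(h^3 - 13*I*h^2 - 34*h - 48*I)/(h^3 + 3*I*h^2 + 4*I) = (h^3 - 13*I*h^2 - 34*h - 48*I)/(h^3 + 3*I*h^2 + 4*I)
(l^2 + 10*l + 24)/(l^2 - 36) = (l + 4)/(l - 6)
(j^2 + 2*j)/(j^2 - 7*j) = (j + 2)/(j - 7)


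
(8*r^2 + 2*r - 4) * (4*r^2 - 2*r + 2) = 32*r^4 - 8*r^3 - 4*r^2 + 12*r - 8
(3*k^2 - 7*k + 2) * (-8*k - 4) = -24*k^3 + 44*k^2 + 12*k - 8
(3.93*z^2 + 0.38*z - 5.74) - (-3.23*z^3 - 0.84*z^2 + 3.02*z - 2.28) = 3.23*z^3 + 4.77*z^2 - 2.64*z - 3.46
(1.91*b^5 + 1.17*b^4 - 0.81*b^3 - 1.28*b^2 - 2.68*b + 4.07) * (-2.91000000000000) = -5.5581*b^5 - 3.4047*b^4 + 2.3571*b^3 + 3.7248*b^2 + 7.7988*b - 11.8437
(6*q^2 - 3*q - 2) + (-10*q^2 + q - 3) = -4*q^2 - 2*q - 5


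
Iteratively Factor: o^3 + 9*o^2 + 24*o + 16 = (o + 1)*(o^2 + 8*o + 16) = (o + 1)*(o + 4)*(o + 4)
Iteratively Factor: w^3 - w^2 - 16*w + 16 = (w - 1)*(w^2 - 16) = (w - 1)*(w + 4)*(w - 4)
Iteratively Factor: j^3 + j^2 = (j)*(j^2 + j) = j^2*(j + 1)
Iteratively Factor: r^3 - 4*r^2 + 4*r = (r)*(r^2 - 4*r + 4) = r*(r - 2)*(r - 2)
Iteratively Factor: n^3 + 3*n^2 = (n)*(n^2 + 3*n) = n^2*(n + 3)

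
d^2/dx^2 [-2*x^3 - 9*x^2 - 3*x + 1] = -12*x - 18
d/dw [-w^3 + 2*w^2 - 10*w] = -3*w^2 + 4*w - 10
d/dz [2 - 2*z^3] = -6*z^2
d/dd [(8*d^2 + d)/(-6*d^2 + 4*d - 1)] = (38*d^2 - 16*d - 1)/(36*d^4 - 48*d^3 + 28*d^2 - 8*d + 1)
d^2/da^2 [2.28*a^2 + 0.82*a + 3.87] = 4.56000000000000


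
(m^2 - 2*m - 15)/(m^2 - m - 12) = (m - 5)/(m - 4)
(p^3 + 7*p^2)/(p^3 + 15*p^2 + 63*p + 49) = p^2/(p^2 + 8*p + 7)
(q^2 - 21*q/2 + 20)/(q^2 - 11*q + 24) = (q - 5/2)/(q - 3)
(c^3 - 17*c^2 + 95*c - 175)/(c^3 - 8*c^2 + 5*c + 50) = (c - 7)/(c + 2)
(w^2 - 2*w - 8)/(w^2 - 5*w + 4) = (w + 2)/(w - 1)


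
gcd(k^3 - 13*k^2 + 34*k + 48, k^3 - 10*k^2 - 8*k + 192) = k^2 - 14*k + 48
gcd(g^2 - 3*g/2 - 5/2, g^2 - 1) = g + 1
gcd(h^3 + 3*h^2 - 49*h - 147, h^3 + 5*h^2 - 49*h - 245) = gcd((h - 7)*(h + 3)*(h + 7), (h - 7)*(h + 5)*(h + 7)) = h^2 - 49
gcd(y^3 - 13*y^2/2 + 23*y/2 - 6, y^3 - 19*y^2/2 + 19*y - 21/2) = y^2 - 5*y/2 + 3/2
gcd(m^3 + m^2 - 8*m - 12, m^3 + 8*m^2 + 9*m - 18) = 1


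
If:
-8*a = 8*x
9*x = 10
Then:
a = -10/9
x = 10/9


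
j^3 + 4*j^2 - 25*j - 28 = (j - 4)*(j + 1)*(j + 7)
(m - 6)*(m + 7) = m^2 + m - 42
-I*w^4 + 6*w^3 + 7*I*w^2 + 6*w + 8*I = (w - I)*(w + 2*I)*(w + 4*I)*(-I*w + 1)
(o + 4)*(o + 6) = o^2 + 10*o + 24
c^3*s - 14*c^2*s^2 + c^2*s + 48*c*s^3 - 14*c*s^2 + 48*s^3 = (c - 8*s)*(c - 6*s)*(c*s + s)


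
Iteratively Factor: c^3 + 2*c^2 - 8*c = (c + 4)*(c^2 - 2*c) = (c - 2)*(c + 4)*(c)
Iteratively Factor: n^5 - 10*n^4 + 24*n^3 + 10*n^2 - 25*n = (n - 5)*(n^4 - 5*n^3 - n^2 + 5*n) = n*(n - 5)*(n^3 - 5*n^2 - n + 5) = n*(n - 5)^2*(n^2 - 1) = n*(n - 5)^2*(n + 1)*(n - 1)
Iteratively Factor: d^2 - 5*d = (d - 5)*(d)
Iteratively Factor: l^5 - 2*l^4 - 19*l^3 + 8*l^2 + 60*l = (l - 2)*(l^4 - 19*l^2 - 30*l) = (l - 5)*(l - 2)*(l^3 + 5*l^2 + 6*l) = (l - 5)*(l - 2)*(l + 2)*(l^2 + 3*l) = l*(l - 5)*(l - 2)*(l + 2)*(l + 3)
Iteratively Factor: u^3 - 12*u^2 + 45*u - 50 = (u - 5)*(u^2 - 7*u + 10) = (u - 5)*(u - 2)*(u - 5)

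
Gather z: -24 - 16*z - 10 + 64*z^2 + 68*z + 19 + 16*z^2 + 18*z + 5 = 80*z^2 + 70*z - 10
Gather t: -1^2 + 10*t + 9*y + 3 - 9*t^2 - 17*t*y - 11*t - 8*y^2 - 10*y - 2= -9*t^2 + t*(-17*y - 1) - 8*y^2 - y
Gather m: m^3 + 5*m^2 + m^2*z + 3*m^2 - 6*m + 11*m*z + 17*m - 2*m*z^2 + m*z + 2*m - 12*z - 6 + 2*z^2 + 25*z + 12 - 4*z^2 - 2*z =m^3 + m^2*(z + 8) + m*(-2*z^2 + 12*z + 13) - 2*z^2 + 11*z + 6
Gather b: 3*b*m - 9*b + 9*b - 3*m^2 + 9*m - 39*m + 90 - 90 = 3*b*m - 3*m^2 - 30*m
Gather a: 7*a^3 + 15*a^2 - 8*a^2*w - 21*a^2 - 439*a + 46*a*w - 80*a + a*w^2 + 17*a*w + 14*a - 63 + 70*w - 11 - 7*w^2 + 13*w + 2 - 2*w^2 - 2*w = 7*a^3 + a^2*(-8*w - 6) + a*(w^2 + 63*w - 505) - 9*w^2 + 81*w - 72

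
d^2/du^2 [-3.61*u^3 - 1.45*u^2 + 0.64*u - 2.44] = -21.66*u - 2.9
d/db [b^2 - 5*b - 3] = 2*b - 5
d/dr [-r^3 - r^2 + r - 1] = -3*r^2 - 2*r + 1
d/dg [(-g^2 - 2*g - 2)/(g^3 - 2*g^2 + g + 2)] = (g^4 + 4*g^3 + g^2 - 12*g - 2)/(g^6 - 4*g^5 + 6*g^4 - 7*g^2 + 4*g + 4)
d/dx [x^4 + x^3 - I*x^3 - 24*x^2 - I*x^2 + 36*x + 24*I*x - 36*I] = 4*x^3 + 3*x^2*(1 - I) - 2*x*(24 + I) + 36 + 24*I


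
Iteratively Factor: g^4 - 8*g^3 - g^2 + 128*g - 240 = (g + 4)*(g^3 - 12*g^2 + 47*g - 60) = (g - 3)*(g + 4)*(g^2 - 9*g + 20) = (g - 4)*(g - 3)*(g + 4)*(g - 5)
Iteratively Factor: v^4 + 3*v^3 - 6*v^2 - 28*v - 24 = (v - 3)*(v^3 + 6*v^2 + 12*v + 8) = (v - 3)*(v + 2)*(v^2 + 4*v + 4) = (v - 3)*(v + 2)^2*(v + 2)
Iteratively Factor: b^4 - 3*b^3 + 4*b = (b + 1)*(b^3 - 4*b^2 + 4*b) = (b - 2)*(b + 1)*(b^2 - 2*b) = b*(b - 2)*(b + 1)*(b - 2)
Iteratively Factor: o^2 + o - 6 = (o - 2)*(o + 3)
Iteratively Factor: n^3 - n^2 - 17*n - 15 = (n - 5)*(n^2 + 4*n + 3) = (n - 5)*(n + 1)*(n + 3)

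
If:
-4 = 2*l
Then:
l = -2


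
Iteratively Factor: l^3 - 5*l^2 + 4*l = (l)*(l^2 - 5*l + 4) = l*(l - 4)*(l - 1)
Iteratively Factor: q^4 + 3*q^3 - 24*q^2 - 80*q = (q + 4)*(q^3 - q^2 - 20*q) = q*(q + 4)*(q^2 - q - 20) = q*(q - 5)*(q + 4)*(q + 4)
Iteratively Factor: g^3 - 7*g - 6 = (g + 2)*(g^2 - 2*g - 3) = (g + 1)*(g + 2)*(g - 3)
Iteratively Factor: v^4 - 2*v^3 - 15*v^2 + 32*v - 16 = (v - 1)*(v^3 - v^2 - 16*v + 16) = (v - 4)*(v - 1)*(v^2 + 3*v - 4) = (v - 4)*(v - 1)*(v + 4)*(v - 1)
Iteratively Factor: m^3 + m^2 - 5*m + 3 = (m - 1)*(m^2 + 2*m - 3) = (m - 1)*(m + 3)*(m - 1)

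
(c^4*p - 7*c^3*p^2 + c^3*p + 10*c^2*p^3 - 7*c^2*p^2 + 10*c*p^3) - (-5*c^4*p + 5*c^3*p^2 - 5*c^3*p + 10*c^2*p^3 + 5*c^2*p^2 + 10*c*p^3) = 6*c^4*p - 12*c^3*p^2 + 6*c^3*p - 12*c^2*p^2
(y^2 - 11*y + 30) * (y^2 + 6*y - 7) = y^4 - 5*y^3 - 43*y^2 + 257*y - 210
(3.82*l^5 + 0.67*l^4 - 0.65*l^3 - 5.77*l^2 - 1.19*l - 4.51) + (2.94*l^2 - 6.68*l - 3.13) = 3.82*l^5 + 0.67*l^4 - 0.65*l^3 - 2.83*l^2 - 7.87*l - 7.64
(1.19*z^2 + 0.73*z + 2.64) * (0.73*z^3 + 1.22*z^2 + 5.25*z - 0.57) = 0.8687*z^5 + 1.9847*z^4 + 9.0653*z^3 + 6.375*z^2 + 13.4439*z - 1.5048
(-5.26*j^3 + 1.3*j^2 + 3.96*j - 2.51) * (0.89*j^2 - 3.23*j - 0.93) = -4.6814*j^5 + 18.1468*j^4 + 4.2172*j^3 - 16.2337*j^2 + 4.4245*j + 2.3343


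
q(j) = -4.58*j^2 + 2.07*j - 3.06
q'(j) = 2.07 - 9.16*j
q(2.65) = -29.74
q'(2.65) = -22.20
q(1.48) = -10.03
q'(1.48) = -11.49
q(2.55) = -27.56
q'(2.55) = -21.29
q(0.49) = -3.15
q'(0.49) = -2.42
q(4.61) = -90.85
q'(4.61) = -40.16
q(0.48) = -3.12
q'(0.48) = -2.33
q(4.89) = -102.46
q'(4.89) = -42.72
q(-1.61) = -18.26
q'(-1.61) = 16.82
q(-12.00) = -687.42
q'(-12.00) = 111.99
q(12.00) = -637.74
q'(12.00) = -107.85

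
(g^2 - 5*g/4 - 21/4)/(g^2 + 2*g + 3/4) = (4*g^2 - 5*g - 21)/(4*g^2 + 8*g + 3)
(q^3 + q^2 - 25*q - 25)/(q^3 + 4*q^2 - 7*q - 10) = (q - 5)/(q - 2)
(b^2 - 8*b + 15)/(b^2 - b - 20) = (b - 3)/(b + 4)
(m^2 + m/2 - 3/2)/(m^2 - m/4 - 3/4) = 2*(2*m + 3)/(4*m + 3)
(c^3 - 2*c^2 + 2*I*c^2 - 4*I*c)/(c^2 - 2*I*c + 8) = c*(c - 2)/(c - 4*I)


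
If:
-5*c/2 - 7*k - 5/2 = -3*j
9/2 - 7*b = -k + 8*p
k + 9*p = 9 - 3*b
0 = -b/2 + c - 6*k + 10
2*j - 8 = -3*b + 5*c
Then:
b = -36/863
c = 451/863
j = 9267/1726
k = 3033/1726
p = 1413/1726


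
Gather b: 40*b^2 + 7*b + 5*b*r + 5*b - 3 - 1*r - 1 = 40*b^2 + b*(5*r + 12) - r - 4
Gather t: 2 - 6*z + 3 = 5 - 6*z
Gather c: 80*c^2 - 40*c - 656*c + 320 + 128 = 80*c^2 - 696*c + 448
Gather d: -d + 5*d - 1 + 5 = 4*d + 4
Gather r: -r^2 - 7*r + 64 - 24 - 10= -r^2 - 7*r + 30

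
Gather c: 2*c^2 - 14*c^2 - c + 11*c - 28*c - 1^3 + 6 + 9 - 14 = -12*c^2 - 18*c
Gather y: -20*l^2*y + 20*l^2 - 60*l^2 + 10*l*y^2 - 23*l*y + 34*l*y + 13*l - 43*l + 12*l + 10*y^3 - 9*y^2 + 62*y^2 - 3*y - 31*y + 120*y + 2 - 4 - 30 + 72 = -40*l^2 - 18*l + 10*y^3 + y^2*(10*l + 53) + y*(-20*l^2 + 11*l + 86) + 40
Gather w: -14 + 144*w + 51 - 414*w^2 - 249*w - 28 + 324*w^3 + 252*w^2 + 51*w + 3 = 324*w^3 - 162*w^2 - 54*w + 12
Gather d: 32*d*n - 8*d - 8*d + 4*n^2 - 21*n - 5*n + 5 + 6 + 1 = d*(32*n - 16) + 4*n^2 - 26*n + 12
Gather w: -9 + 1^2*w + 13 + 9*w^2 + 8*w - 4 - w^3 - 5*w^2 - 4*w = -w^3 + 4*w^2 + 5*w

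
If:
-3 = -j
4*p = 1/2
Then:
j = 3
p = 1/8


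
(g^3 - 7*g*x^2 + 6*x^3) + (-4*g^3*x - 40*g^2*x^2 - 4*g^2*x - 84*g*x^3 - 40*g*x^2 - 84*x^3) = -4*g^3*x + g^3 - 40*g^2*x^2 - 4*g^2*x - 84*g*x^3 - 47*g*x^2 - 78*x^3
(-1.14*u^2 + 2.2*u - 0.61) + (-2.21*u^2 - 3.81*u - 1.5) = -3.35*u^2 - 1.61*u - 2.11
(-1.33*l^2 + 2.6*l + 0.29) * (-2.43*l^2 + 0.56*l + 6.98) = 3.2319*l^4 - 7.0628*l^3 - 8.5321*l^2 + 18.3104*l + 2.0242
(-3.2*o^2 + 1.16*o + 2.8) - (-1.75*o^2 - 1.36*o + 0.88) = -1.45*o^2 + 2.52*o + 1.92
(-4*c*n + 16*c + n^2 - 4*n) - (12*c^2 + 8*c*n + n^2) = -12*c^2 - 12*c*n + 16*c - 4*n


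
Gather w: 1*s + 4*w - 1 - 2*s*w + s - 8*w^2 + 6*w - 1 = 2*s - 8*w^2 + w*(10 - 2*s) - 2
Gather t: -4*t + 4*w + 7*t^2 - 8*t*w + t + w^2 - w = 7*t^2 + t*(-8*w - 3) + w^2 + 3*w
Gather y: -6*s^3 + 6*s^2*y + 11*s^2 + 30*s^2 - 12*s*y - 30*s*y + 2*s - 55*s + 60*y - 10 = -6*s^3 + 41*s^2 - 53*s + y*(6*s^2 - 42*s + 60) - 10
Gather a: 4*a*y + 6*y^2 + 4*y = 4*a*y + 6*y^2 + 4*y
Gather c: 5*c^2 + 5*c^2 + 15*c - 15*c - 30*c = 10*c^2 - 30*c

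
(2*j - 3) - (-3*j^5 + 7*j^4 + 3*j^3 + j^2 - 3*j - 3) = 3*j^5 - 7*j^4 - 3*j^3 - j^2 + 5*j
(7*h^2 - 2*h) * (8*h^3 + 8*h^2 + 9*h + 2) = 56*h^5 + 40*h^4 + 47*h^3 - 4*h^2 - 4*h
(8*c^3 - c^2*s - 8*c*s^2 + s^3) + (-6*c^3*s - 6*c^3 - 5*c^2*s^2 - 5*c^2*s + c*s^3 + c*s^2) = -6*c^3*s + 2*c^3 - 5*c^2*s^2 - 6*c^2*s + c*s^3 - 7*c*s^2 + s^3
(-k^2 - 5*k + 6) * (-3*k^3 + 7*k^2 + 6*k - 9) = 3*k^5 + 8*k^4 - 59*k^3 + 21*k^2 + 81*k - 54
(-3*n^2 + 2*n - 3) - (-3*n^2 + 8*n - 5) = 2 - 6*n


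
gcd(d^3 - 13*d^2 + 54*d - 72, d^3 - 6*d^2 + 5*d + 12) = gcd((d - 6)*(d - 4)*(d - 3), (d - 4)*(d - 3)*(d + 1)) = d^2 - 7*d + 12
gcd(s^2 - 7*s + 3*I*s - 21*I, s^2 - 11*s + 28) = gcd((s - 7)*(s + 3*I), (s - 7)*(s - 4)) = s - 7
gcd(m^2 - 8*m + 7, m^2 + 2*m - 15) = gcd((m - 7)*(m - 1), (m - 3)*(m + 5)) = 1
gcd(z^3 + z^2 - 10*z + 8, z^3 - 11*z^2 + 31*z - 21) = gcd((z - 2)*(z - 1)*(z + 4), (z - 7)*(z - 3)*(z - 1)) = z - 1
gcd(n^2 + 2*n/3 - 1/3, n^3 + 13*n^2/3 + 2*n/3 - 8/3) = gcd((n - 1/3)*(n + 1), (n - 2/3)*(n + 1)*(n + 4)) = n + 1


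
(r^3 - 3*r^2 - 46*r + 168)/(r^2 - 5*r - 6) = (r^2 + 3*r - 28)/(r + 1)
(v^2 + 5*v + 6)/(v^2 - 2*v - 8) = (v + 3)/(v - 4)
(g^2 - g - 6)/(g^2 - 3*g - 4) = (-g^2 + g + 6)/(-g^2 + 3*g + 4)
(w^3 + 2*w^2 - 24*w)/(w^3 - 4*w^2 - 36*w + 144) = w/(w - 6)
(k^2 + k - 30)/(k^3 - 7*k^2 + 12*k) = (k^2 + k - 30)/(k*(k^2 - 7*k + 12))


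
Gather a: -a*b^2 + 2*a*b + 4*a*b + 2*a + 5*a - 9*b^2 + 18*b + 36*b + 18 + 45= a*(-b^2 + 6*b + 7) - 9*b^2 + 54*b + 63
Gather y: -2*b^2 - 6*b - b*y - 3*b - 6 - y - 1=-2*b^2 - 9*b + y*(-b - 1) - 7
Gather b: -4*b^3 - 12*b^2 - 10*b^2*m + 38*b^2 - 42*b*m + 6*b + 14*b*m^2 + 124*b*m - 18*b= -4*b^3 + b^2*(26 - 10*m) + b*(14*m^2 + 82*m - 12)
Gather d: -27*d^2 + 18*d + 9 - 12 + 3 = -27*d^2 + 18*d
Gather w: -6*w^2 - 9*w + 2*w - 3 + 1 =-6*w^2 - 7*w - 2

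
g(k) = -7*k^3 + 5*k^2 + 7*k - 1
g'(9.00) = -1604.00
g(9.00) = -4636.00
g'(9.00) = -1604.00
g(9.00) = -4636.00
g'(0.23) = 8.19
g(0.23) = 0.79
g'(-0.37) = 0.43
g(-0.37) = -2.55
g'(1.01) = -4.32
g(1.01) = 3.96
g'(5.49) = -571.04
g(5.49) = -970.15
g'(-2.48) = -146.96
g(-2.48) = 119.16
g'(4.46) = -366.12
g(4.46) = -491.34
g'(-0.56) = -5.19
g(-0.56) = -2.12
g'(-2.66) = -168.19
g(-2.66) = 147.51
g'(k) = -21*k^2 + 10*k + 7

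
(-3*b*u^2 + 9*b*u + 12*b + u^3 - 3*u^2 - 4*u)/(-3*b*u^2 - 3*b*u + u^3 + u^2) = (u - 4)/u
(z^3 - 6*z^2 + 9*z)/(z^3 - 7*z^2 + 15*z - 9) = z/(z - 1)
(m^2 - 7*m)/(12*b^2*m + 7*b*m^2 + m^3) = (m - 7)/(12*b^2 + 7*b*m + m^2)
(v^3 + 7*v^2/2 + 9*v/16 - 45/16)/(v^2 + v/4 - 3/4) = (4*v^2 + 17*v + 15)/(4*(v + 1))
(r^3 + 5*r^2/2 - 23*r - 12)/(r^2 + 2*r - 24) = r + 1/2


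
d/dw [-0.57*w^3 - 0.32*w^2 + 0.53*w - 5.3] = -1.71*w^2 - 0.64*w + 0.53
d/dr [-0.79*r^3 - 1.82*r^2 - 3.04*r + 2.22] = -2.37*r^2 - 3.64*r - 3.04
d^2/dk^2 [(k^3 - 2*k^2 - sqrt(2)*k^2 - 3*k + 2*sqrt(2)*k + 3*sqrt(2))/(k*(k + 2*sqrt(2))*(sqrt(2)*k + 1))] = 2*(-7*sqrt(2)*k^6 - 4*k^6 - 30*k^5 + 12*sqrt(2)*k^5 + 3*sqrt(2)*k^4 + 84*k^4 + 62*sqrt(2)*k^3 + 205*k^3 + 261*sqrt(2)*k^2 + 180*k + 24*sqrt(2))/(k^3*(2*sqrt(2)*k^6 + 30*k^5 + 87*sqrt(2)*k^4 + 245*k^3 + 174*sqrt(2)*k^2 + 120*k + 16*sqrt(2)))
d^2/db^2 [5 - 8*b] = 0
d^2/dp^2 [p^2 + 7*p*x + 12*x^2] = 2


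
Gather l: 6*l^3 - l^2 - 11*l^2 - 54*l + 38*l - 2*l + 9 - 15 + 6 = 6*l^3 - 12*l^2 - 18*l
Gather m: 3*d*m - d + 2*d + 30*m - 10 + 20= d + m*(3*d + 30) + 10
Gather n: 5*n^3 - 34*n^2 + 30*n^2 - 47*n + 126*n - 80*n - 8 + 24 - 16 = 5*n^3 - 4*n^2 - n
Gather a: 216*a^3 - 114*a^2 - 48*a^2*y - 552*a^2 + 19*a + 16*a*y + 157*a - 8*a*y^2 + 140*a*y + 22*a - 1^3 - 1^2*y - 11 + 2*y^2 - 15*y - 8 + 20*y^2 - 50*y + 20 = 216*a^3 + a^2*(-48*y - 666) + a*(-8*y^2 + 156*y + 198) + 22*y^2 - 66*y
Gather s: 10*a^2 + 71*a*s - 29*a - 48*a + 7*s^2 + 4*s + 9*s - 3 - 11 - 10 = 10*a^2 - 77*a + 7*s^2 + s*(71*a + 13) - 24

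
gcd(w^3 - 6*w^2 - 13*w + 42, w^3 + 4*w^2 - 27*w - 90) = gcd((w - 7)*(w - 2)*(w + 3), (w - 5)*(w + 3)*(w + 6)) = w + 3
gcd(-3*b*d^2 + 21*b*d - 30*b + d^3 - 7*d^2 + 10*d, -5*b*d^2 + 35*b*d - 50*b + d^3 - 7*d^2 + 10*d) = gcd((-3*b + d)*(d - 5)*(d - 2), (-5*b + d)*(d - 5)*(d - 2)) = d^2 - 7*d + 10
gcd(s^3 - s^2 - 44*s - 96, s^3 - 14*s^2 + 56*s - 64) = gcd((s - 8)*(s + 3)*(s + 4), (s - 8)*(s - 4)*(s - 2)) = s - 8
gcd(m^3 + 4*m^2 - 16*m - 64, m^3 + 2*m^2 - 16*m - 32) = m^2 - 16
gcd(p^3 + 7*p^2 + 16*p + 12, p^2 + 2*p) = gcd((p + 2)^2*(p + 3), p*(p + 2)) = p + 2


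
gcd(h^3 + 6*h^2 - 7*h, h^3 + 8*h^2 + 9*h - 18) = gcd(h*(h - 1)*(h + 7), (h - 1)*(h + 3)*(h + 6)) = h - 1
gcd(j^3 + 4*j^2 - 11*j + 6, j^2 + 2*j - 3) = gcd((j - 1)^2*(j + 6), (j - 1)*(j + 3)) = j - 1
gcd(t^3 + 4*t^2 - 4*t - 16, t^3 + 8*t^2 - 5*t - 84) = t + 4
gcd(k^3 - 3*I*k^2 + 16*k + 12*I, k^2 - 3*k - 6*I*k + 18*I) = k - 6*I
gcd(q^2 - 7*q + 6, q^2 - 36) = q - 6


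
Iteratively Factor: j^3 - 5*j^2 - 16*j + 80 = (j + 4)*(j^2 - 9*j + 20) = (j - 4)*(j + 4)*(j - 5)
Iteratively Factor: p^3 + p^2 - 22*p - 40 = (p + 4)*(p^2 - 3*p - 10) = (p - 5)*(p + 4)*(p + 2)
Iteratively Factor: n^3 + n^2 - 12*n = (n - 3)*(n^2 + 4*n) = (n - 3)*(n + 4)*(n)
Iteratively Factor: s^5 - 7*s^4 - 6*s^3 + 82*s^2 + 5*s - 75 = (s - 5)*(s^4 - 2*s^3 - 16*s^2 + 2*s + 15) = (s - 5)*(s + 1)*(s^3 - 3*s^2 - 13*s + 15) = (s - 5)*(s - 1)*(s + 1)*(s^2 - 2*s - 15) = (s - 5)*(s - 1)*(s + 1)*(s + 3)*(s - 5)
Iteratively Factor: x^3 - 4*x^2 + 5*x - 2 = (x - 1)*(x^2 - 3*x + 2) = (x - 2)*(x - 1)*(x - 1)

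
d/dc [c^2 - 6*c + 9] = 2*c - 6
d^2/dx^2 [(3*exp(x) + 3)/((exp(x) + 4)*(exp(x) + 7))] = 3*(exp(4*x) - 7*exp(3*x) - 135*exp(2*x) - 299*exp(x) + 476)*exp(x)/(exp(6*x) + 33*exp(5*x) + 447*exp(4*x) + 3179*exp(3*x) + 12516*exp(2*x) + 25872*exp(x) + 21952)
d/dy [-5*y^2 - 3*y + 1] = -10*y - 3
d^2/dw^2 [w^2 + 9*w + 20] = 2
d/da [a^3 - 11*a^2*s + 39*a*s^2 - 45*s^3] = 3*a^2 - 22*a*s + 39*s^2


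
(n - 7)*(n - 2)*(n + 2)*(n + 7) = n^4 - 53*n^2 + 196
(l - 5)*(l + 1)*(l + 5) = l^3 + l^2 - 25*l - 25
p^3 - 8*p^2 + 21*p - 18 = (p - 3)^2*(p - 2)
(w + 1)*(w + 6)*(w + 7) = w^3 + 14*w^2 + 55*w + 42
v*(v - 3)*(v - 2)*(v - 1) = v^4 - 6*v^3 + 11*v^2 - 6*v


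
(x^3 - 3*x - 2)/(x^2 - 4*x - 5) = (x^2 - x - 2)/(x - 5)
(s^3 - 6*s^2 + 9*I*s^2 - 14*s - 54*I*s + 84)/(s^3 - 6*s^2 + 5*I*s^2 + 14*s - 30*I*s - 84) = (s + 2*I)/(s - 2*I)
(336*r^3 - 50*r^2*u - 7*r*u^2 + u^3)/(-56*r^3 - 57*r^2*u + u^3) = (-6*r + u)/(r + u)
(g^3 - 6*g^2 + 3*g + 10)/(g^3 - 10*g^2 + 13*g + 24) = (g^2 - 7*g + 10)/(g^2 - 11*g + 24)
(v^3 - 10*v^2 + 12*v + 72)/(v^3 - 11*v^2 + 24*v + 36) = (v + 2)/(v + 1)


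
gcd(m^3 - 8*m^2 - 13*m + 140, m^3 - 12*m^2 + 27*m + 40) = m - 5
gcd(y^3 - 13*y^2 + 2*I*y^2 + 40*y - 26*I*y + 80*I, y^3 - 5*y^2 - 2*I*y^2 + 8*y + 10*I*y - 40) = y^2 + y*(-5 + 2*I) - 10*I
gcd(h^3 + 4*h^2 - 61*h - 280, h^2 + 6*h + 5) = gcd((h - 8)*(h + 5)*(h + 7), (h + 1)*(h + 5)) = h + 5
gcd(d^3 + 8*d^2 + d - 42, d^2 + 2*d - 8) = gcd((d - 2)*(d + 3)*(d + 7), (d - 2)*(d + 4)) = d - 2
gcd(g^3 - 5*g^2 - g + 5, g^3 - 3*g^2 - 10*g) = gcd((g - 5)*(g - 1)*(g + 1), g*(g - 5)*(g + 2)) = g - 5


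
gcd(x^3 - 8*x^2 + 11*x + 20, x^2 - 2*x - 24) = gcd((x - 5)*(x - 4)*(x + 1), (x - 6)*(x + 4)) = 1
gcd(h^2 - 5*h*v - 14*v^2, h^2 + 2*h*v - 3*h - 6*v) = h + 2*v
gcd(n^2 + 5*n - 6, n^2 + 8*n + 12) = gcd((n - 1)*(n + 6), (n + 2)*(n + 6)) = n + 6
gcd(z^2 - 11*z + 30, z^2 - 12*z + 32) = 1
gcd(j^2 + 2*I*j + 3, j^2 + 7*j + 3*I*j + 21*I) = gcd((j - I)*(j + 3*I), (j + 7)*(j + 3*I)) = j + 3*I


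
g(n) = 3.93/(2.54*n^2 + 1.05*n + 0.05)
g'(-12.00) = 0.00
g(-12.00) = 0.01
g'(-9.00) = 0.00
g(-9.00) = 0.02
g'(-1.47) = 1.58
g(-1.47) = 0.98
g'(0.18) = -74.78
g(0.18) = 12.23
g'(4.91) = -0.02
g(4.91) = 0.06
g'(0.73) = -3.97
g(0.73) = 1.81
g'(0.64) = -5.44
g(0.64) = 2.23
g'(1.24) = -1.04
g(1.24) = 0.75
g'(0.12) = -144.33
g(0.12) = 18.49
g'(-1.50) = 1.47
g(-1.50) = 0.94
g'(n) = 3.93*(-5.08*n - 1.05)/(2.54*n^2 + 1.05*n + 0.05)^2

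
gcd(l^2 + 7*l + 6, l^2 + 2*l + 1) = l + 1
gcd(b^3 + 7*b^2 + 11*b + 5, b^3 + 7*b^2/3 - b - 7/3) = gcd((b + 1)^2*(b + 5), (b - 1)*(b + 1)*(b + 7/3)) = b + 1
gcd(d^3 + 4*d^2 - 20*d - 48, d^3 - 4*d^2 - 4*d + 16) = d^2 - 2*d - 8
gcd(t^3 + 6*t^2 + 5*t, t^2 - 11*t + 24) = 1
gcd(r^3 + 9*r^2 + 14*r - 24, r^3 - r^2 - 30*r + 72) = r + 6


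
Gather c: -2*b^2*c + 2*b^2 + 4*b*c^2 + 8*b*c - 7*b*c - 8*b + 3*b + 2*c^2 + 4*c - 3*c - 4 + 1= 2*b^2 - 5*b + c^2*(4*b + 2) + c*(-2*b^2 + b + 1) - 3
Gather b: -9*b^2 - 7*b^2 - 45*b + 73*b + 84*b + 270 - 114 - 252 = -16*b^2 + 112*b - 96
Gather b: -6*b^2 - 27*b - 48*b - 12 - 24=-6*b^2 - 75*b - 36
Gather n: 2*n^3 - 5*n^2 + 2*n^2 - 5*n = 2*n^3 - 3*n^2 - 5*n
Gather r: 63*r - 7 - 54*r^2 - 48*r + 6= -54*r^2 + 15*r - 1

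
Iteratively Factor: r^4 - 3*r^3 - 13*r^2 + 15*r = (r - 1)*(r^3 - 2*r^2 - 15*r) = (r - 5)*(r - 1)*(r^2 + 3*r) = (r - 5)*(r - 1)*(r + 3)*(r)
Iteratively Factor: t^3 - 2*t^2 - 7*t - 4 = (t + 1)*(t^2 - 3*t - 4) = (t - 4)*(t + 1)*(t + 1)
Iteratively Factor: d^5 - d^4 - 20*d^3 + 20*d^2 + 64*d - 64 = (d + 2)*(d^4 - 3*d^3 - 14*d^2 + 48*d - 32) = (d - 2)*(d + 2)*(d^3 - d^2 - 16*d + 16) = (d - 4)*(d - 2)*(d + 2)*(d^2 + 3*d - 4) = (d - 4)*(d - 2)*(d + 2)*(d + 4)*(d - 1)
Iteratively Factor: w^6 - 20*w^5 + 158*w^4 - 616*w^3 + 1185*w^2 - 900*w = (w - 3)*(w^5 - 17*w^4 + 107*w^3 - 295*w^2 + 300*w) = w*(w - 3)*(w^4 - 17*w^3 + 107*w^2 - 295*w + 300) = w*(w - 3)^2*(w^3 - 14*w^2 + 65*w - 100) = w*(w - 4)*(w - 3)^2*(w^2 - 10*w + 25) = w*(w - 5)*(w - 4)*(w - 3)^2*(w - 5)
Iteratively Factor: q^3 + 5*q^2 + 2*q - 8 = (q - 1)*(q^2 + 6*q + 8) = (q - 1)*(q + 4)*(q + 2)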